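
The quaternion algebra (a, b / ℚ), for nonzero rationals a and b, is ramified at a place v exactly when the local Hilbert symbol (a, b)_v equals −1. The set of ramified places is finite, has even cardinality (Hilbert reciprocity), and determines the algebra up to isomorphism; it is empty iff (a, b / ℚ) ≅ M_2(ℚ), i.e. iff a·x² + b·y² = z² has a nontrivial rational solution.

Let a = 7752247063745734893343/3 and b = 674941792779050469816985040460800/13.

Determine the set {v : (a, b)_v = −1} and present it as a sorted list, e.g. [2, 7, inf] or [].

(a, b) ≡ (14421, 1554371) mod (ℚ^×)²; places V = {2, 3, 5, 7, 11, 13, 19, 23, 29, 31, 43, ∞}.
(a,b)_19: α=5, u≡15; β=7, v≡3 (mod 19); (15|19)=-1, (3|19)=-1; sign (−1)^1·-1^7·-1^5 = -1.
(a,b)_2: α=0, β=10; u≡5, v≡3 (mod 8); ε(u)ε(v)=0·1, αω(v)=0·1, βω(u)=10·1; sum ≡ 0  ⇒  +1.
(a,b)_3: α=-1, u≡1; β=0, v≡2 (mod 3); (1|3)=+1, (2|3)=-1; sign (−1)^0·+1^0·-1^-1 = -1.
(a,b)_11: α=1, u≡6; β=2, v≡3 (mod 11); (6|11)=-1, (3|11)=+1; sign (−1)^0·-1^2·+1^1 = +1.
(a,b)_7: α=2, u≡2; β=3, v≡5 (mod 7); (2|7)=+1, (5|7)=-1; sign (−1)^0·+1^3·-1^2 = +1.
(a,b)_13: α=2, u≡12; β=-1, v≡6 (mod 13); (12|13)=+1, (6|13)=-1; sign (−1)^0·+1^-1·-1^2 = +1.
(a,b)_5: α=0, u≡1; β=2, v≡4 (mod 5); (1|5)=+1, (4|5)=+1; sign (−1)^0·+1^2·+1^0 = +1.
(a,b)_29: α=2, u≡3; β=3, v≡4 (mod 29); (3|29)=-1, (4|29)=+1; sign (−1)^0·-1^3·+1^2 = -1.
(a,b)_∞: sgn(14421)=+, sgn(1554371)=+, so +1.
(a,b)_43: α=2, u≡38; β=2, v≡27 (mod 43); (38|43)=+1, (27|43)=-1; sign (−1)^0·+1^2·-1^2 = +1.
(a,b)_23: α=1, u≡3; β=2, v≡8 (mod 23); (3|23)=+1, (8|23)=+1; sign (−1)^0·+1^2·+1^1 = +1.
(a,b)_31: α=2, u≡11; β=3, v≡16 (mod 31); (11|31)=-1, (16|31)=+1; sign (−1)^0·-1^3·+1^2 = -1.
|Ram(14421, 1554371)| = 4, even; anisotropic at {3, 19, 29, 31}.

[3, 19, 29, 31]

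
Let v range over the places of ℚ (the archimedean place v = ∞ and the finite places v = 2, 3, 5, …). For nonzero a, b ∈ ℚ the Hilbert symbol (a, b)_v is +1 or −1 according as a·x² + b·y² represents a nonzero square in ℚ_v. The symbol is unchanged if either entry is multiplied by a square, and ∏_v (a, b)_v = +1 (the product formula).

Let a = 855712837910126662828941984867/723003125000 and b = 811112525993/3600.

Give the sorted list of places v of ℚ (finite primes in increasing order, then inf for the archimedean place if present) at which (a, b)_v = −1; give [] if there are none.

(a, b) ≡ (646, 1168937) mod (ℚ^×)²; places V = {2, 3, 5, 7, 11, 13, 17, 19, 37, 47, ∞}.
(a,b)_7: α=2, u≡2; β=5, v≡6 (mod 7); (2|7)=+1, (6|7)=-1; sign (−1)^0·+1^5·-1^2 = +1.
(a,b)_2: α=-3, β=-4; u≡3, v≡1 (mod 8); ε(u)ε(v)=1·0, αω(v)=-3·0, βω(u)=-4·1; sum ≡ 0  ⇒  +1.
(a,b)_13: α=-2, u≡12; β=0, v≡10 (mod 13); (12|13)=+1, (10|13)=+1; sign (−1)^0·+1^0·+1^-2 = +1.
(a,b)_5: α=-8, u≡4; β=-2, v≡2 (mod 5); (4|5)=+1, (2|5)=-1; sign (−1)^0·+1^-2·-1^-8 = +1.
(a,b)_11: α=4, u≡8; β=1, v≡10 (mod 11); (8|11)=-1, (10|11)=-1; sign (−1)^0·-1^1·-1^4 = -1.
(a,b)_37: α=-2, u≡35; β=0, v≡10 (mod 37); (35|37)=-1, (10|37)=+1; sign (−1)^0·-1^0·+1^-2 = +1.
(a,b)_3: α=12, u≡1; β=-2, v≡2 (mod 3); (1|3)=+1, (2|3)=-1; sign (−1)^0·+1^-2·-1^12 = +1.
(a,b)_∞: sgn(646)=+, sgn(1168937)=+, so +1.
(a,b)_47: α=2, u≡45; β=1, v≡8 (mod 47); (45|47)=-1, (8|47)=+1; sign (−1)^0·-1^1·+1^2 = -1.
(a,b)_17: α=7, u≡1; β=3, v≡4 (mod 17); (1|17)=+1, (4|17)=+1; sign (−1)^0·+1^3·+1^7 = +1.
(a,b)_19: α=5, u≡10; β=1, v≡1 (mod 19); (10|19)=-1, (1|19)=+1; sign (−1)^1·-1^1·+1^5 = +1.
(646, 1168937 / ℚ) ramifies at {11, 47}: a division algebra.

[11, 47]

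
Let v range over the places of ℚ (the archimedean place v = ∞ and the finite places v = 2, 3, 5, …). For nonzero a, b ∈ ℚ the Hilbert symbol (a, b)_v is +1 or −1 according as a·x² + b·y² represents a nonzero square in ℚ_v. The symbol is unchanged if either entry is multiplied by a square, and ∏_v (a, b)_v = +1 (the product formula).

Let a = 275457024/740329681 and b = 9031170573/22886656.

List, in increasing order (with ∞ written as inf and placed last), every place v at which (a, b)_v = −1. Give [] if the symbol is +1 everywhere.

[3, 41]

Mod squares: a ≡ 41, b ≡ 3813. Check v ∈ {∞, 2, 3, 7, 13, 19, 23, 31, 41}.
v=7: a=7^-2·(≡6), b=7^0·(≡6) mod 7; (6|7)=-1, (6|7)=-1; (−1)^{-2·0·3}·(-1)^0·(-1)^-2 = +1.
v=13: a=13^-4·(≡2), b=13^-2·(≡3) mod 13; (2|13)=-1, (3|13)=+1; (−1)^{-4·-2·6}·(-1)^-2·(+1)^-4 = +1.
v=3: a=3^8·(≡2), b=3^9·(≡2) mod 3; (2|3)=-1, (2|3)=-1; (−1)^{8·9·1}·(-1)^9·(-1)^8 = -1.
v=19: a=19^0·(≡2), b=19^2·(≡12) mod 19; (2|19)=-1, (12|19)=-1; (−1)^{0·2·9}·(-1)^2·(-1)^0 = +1.
v=31: a=31^0·(≡4), b=31^1·(≡27) mod 31; (4|31)=+1, (27|31)=-1; (−1)^{0·1·15}·(+1)^1·(-1)^0 = +1.
v=41: a=41^1·(≡2), b=41^1·(≡7) mod 41; (2|41)=+1, (7|41)=-1; (−1)^{1·1·20}·(+1)^1·(-1)^1 = -1.
v=23: a=23^-2·(≡1), b=23^-2·(≡3) mod 23; (1|23)=+1, (3|23)=+1; (−1)^{-2·-2·11}·(+1)^-2·(+1)^-2 = +1.
v=2: v_2(a)=10, v_2(b)=-8; units ≡ 1, 5 (mod 8); ε·ε+αω+βω = 0·0+10·1+-8·0 ≡ 0  ⇒  (a,b)_2 = +1.
v=∞: 41 > 0 and 3813 > 0  ⇒  (a,b)_∞ = +1.
Ram(41, 3813) = {3, 41}; no ℚ_3-point on the conic.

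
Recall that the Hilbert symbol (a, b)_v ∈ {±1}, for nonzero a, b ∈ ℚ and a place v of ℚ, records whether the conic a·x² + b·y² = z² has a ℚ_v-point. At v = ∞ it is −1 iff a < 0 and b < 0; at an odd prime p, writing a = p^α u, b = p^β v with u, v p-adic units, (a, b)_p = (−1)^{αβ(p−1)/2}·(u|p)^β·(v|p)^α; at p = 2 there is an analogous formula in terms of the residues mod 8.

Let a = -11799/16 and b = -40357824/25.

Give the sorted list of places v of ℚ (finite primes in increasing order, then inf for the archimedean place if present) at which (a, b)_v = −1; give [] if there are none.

Mod squares: a ≡ -1311, b ≡ -630591. Check v ∈ {∞, 2, 3, 5, 13, 19, 23, 37}.
v=3: a=3^3·(≡1), b=3^1·(≡1) mod 3; (1|3)=+1, (1|3)=+1; (−1)^{3·1·1}·(+1)^1·(+1)^3 = -1.
v=2: v_2(a)=-4, v_2(b)=6; units ≡ 1, 1 (mod 8); ε·ε+αω+βω = 0·0+-4·0+6·0 ≡ 0  ⇒  (a,b)_2 = +1.
v=23: a=23^1·(≡1), b=23^1·(≡14) mod 23; (1|23)=+1, (14|23)=-1; (−1)^{1·1·11}·(+1)^1·(-1)^1 = +1.
v=∞: -1311 < 0 and -630591 < 0  ⇒  (a,b)_∞ = -1.
v=37: a=37^0·(≡28), b=37^1·(≡24) mod 37; (28|37)=+1, (24|37)=-1; (−1)^{0·1·18}·(+1)^1·(-1)^0 = +1.
v=13: a=13^0·(≡6), b=13^1·(≡9) mod 13; (6|13)=-1, (9|13)=+1; (−1)^{0·1·6}·(-1)^1·(+1)^0 = -1.
v=19: a=19^1·(≡17), b=19^1·(≡11) mod 19; (17|19)=+1, (11|19)=+1; (−1)^{1·1·9}·(+1)^1·(+1)^1 = -1.
v=5: a=5^0·(≡1), b=5^-2·(≡1) mod 5; (1|5)=+1, (1|5)=+1; (−1)^{0·-2·2}·(+1)^-2·(+1)^0 = +1.
Ram(-1311, -630591) = {3, 13, 19, ∞}; no ℚ_3-point on the conic.

[3, 13, 19, inf]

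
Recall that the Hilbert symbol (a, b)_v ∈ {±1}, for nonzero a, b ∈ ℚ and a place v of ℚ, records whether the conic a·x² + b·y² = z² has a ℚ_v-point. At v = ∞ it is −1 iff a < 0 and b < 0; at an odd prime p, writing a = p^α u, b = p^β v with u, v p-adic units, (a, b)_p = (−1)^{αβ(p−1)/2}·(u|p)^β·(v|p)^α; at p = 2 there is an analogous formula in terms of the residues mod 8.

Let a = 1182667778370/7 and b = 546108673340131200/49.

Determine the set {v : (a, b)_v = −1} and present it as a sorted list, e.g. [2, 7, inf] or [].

[2, 5, 7, 13, 37, 41]

(a, b) ≡ (74657310, 2023678) mod (ℚ^×)²; places V = {2, 3, 5, 7, 13, 23, 29, 37, 41, ∞}.
(a,b)_13: α=1, u≡1; β=2, v≡8 (mod 13); (1|13)=+1, (8|13)=-1; sign (−1)^0·+1^2·-1^1 = -1.
(a,b)_23: α=1, u≡6; β=1, v≡7 (mod 23); (6|23)=+1, (7|23)=-1; sign (−1)^1·+1^1·-1^1 = +1.
(a,b)_37: α=2, u≡6; β=3, v≡20 (mod 37); (6|37)=-1, (20|37)=-1; sign (−1)^0·-1^3·-1^2 = -1.
(a,b)_3: α=5, u≡2; β=6, v≡1 (mod 3); (2|3)=-1, (1|3)=+1; sign (−1)^0·-1^6·+1^5 = +1.
(a,b)_2: α=1, β=7; u≡7, v≡7 (mod 8); ε(u)ε(v)=1·1, αω(v)=1·0, βω(u)=7·0; sum ≡ 1  ⇒  -1.
(a,b)_∞: sgn(74657310)=+, sgn(2023678)=+, so +1.
(a,b)_41: α=1, u≡5; β=1, v≡7 (mod 41); (5|41)=+1, (7|41)=-1; sign (−1)^0·+1^1·-1^1 = -1.
(a,b)_7: α=-1, u≡1; β=-2, v≡5 (mod 7); (1|7)=+1, (5|7)=-1; sign (−1)^0·+1^-2·-1^-1 = -1.
(a,b)_5: α=1, u≡2; β=2, v≡2 (mod 5); (2|5)=-1, (2|5)=-1; sign (−1)^0·-1^2·-1^1 = -1.
(a,b)_29: α=1, u≡8; β=1, v≡21 (mod 29); (8|29)=-1, (21|29)=-1; sign (−1)^0·-1^1·-1^1 = +1.
(74657310, 2023678 / ℚ) ramifies at {2, 5, 7, 13, 37, 41}: a division algebra.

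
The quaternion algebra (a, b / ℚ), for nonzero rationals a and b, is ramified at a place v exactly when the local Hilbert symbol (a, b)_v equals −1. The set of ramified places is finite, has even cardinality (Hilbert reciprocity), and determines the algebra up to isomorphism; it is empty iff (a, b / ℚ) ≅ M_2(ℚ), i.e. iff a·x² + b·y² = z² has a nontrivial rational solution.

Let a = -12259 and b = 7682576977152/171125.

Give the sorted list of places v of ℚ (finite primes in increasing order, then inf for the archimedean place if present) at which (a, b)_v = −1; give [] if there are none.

[11, 13, 23, 29, 41, 43]

(a, b) ≡ (-12259, 2811985) mod (ℚ^×)²; places V = {2, 3, 5, 7, 11, 13, 23, 29, 37, 41, 43, ∞}.
(a,b)_2: α=0, β=8; u≡5, v≡1 (mod 8); ε(u)ε(v)=0·0, αω(v)=0·0, βω(u)=8·1; sum ≡ 0  ⇒  +1.
(a,b)_∞: sgn(-12259)=−, sgn(2811985)=+, so +1.
(a,b)_29: α=0, u≡8; β=1, v≡19 (mod 29); (8|29)=-1, (19|29)=-1; sign (−1)^0·-1^1·-1^0 = -1.
(a,b)_37: α=0, u≡25; β=-2, v≡23 (mod 37); (25|37)=+1, (23|37)=-1; sign (−1)^0·+1^-2·-1^0 = +1.
(a,b)_11: α=0, u≡6; β=3, v≡7 (mod 11); (6|11)=-1, (7|11)=-1; sign (−1)^0·-1^3·-1^0 = -1.
(a,b)_43: α=0, u≡39; β=1, v≡1 (mod 43); (39|43)=-1, (1|43)=+1; sign (−1)^0·-1^1·+1^0 = -1.
(a,b)_41: α=1, u≡29; β=1, v≡31 (mod 41); (29|41)=-1, (31|41)=+1; sign (−1)^0·-1^1·+1^1 = -1.
(a,b)_23: α=1, u≡19; β=0, v≡19 (mod 23); (19|23)=-1, (19|23)=-1; sign (−1)^0·-1^0·-1^1 = -1.
(a,b)_7: α=0, u≡5; β=2, v≡2 (mod 7); (5|7)=-1, (2|7)=+1; sign (−1)^0·-1^2·+1^0 = +1.
(a,b)_3: α=0, u≡2; β=2, v≡1 (mod 3); (2|3)=-1, (1|3)=+1; sign (−1)^0·-1^2·+1^0 = +1.
(a,b)_13: α=1, u≡6; β=0, v≡2 (mod 13); (6|13)=-1, (2|13)=-1; sign (−1)^0·-1^0·-1^1 = -1.
(a,b)_5: α=0, u≡1; β=-3, v≡3 (mod 5); (1|5)=+1, (3|5)=-1; sign (−1)^0·+1^-3·-1^0 = +1.
(-12259, 2811985 / ℚ) ramifies at {11, 13, 23, 29, 41, 43}: a division algebra.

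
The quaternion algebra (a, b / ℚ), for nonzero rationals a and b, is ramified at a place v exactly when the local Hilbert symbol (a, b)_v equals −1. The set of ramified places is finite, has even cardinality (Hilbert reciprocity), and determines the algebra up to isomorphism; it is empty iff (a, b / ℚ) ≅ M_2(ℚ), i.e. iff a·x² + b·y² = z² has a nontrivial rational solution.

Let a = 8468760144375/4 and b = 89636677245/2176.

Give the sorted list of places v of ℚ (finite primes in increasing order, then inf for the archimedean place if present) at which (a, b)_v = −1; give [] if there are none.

Mod squares: a ≡ 551, b ≡ 170. Check v ∈ {∞, 2, 3, 5, 17, 19, 29}.
v=2: v_2(a)=-2, v_2(b)=-7; units ≡ 7, 5 (mod 8); ε·ε+αω+βω = 1·0+-2·1+-7·0 ≡ 0  ⇒  (a,b)_2 = +1.
v=3: a=3^4·(≡2), b=3^10·(≡2) mod 3; (2|3)=-1, (2|3)=-1; (−1)^{4·10·1}·(-1)^10·(-1)^4 = +1.
v=17: a=17^0·(≡12), b=17^-1·(≡10) mod 17; (12|17)=-1, (10|17)=-1; (−1)^{0·-1·8}·(-1)^-1·(-1)^0 = -1.
v=29: a=29^3·(≡17), b=29^2·(≡6) mod 29; (17|29)=-1, (6|29)=+1; (−1)^{3·2·14}·(-1)^2·(+1)^3 = +1.
v=∞: 551 > 0 and 170 > 0  ⇒  (a,b)_∞ = +1.
v=5: a=5^4·(≡4), b=5^1·(≡4) mod 5; (4|5)=+1, (4|5)=+1; (−1)^{4·1·2}·(+1)^1·(+1)^4 = +1.
v=19: a=19^3·(≡8), b=19^2·(≡2) mod 19; (8|19)=-1, (2|19)=-1; (−1)^{3·2·9}·(-1)^2·(-1)^3 = -1.
|Ram(551, 170)| = 2, even; anisotropic at {17, 19}.

[17, 19]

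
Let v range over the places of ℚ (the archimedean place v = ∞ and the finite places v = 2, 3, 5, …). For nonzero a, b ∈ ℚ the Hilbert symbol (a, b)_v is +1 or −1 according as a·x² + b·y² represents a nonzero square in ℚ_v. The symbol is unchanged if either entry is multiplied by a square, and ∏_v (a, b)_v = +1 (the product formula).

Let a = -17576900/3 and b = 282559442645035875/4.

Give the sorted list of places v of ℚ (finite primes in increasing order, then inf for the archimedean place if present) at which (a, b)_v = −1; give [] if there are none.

(a, b) ≡ (-627, 435) mod (ℚ^×)²; places V = {2, 3, 5, 11, 19, 29, ∞}.
(a,b)_5: α=2, u≡3; β=3, v≡3 (mod 5); (3|5)=-1, (3|5)=-1; sign (−1)^0·-1^3·-1^2 = -1.
(a,b)_3: α=-1, u≡1; β=1, v≡1 (mod 3); (1|3)=+1, (1|3)=+1; sign (−1)^1·+1^1·+1^-1 = -1.
(a,b)_19: α=1, u≡16; β=2, v≡16 (mod 19); (16|19)=+1, (16|19)=+1; sign (−1)^0·+1^2·+1^1 = +1.
(a,b)_∞: sgn(-627)=−, sgn(435)=+, so +1.
(a,b)_29: α=2, u≡3; β=7, v≡11 (mod 29); (3|29)=-1, (11|29)=-1; sign (−1)^0·-1^7·-1^2 = -1.
(a,b)_2: α=2, β=-2; u≡5, v≡3 (mod 8); ε(u)ε(v)=0·1, αω(v)=2·1, βω(u)=-2·1; sum ≡ 0  ⇒  +1.
(a,b)_11: α=1, u≡5; β=2, v≡8 (mod 11); (5|11)=+1, (8|11)=-1; sign (−1)^0·+1^2·-1^1 = -1.
Ram(-627, 435) = {3, 5, 11, 29}; no ℚ_3-point on the conic.

[3, 5, 11, 29]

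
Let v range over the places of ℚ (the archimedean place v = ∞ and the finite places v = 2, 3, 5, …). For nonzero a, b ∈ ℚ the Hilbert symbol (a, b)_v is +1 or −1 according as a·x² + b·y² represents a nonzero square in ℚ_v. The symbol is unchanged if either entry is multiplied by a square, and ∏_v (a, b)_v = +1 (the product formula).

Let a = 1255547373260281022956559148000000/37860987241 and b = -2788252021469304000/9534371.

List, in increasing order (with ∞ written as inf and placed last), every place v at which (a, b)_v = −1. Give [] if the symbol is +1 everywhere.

(a, b) ≡ (43, -2620585) mod (ℚ^×)²; places V = {2, 3, 5, 7, 11, 13, 17, 19, 29, 31, 43, 53, ∞}.
(a,b)_53: α=2, u≡28; β=1, v≡36 (mod 53); (28|53)=+1, (36|53)=+1; sign (−1)^0·+1^1·+1^2 = +1.
(a,b)_29: α=2, u≡11; β=1, v≡25 (mod 29); (11|29)=-1, (25|29)=+1; sign (−1)^0·-1^1·+1^2 = -1.
(a,b)_11: α=-2, u≡8; β=-1, v≡1 (mod 11); (8|11)=-1, (1|11)=+1; sign (−1)^0·-1^-1·+1^-2 = -1.
(a,b)_2: α=8, β=6; u≡3, v≡7 (mod 8); ε(u)ε(v)=1·1, αω(v)=8·0, βω(u)=6·1; sum ≡ 1  ⇒  -1.
(a,b)_3: α=6, u≡1; β=4, v≡2 (mod 3); (1|3)=+1, (2|3)=-1; sign (−1)^0·+1^4·-1^6 = +1.
(a,b)_7: α=-4, u≡2; β=-4, v≡6 (mod 7); (2|7)=+1, (6|7)=-1; sign (−1)^0·+1^-4·-1^-4 = +1.
(a,b)_17: α=4, u≡1; β=2, v≡1 (mod 17); (1|17)=+1, (1|17)=+1; sign (−1)^0·+1^2·+1^4 = +1.
(a,b)_31: α=2, u≡6; β=1, v≡1 (mod 31); (6|31)=-1, (1|31)=+1; sign (−1)^0·-1^1·+1^2 = -1.
(a,b)_19: α=-4, u≡16; β=-2, v≡16 (mod 19); (16|19)=+1, (16|19)=+1; sign (−1)^0·+1^-2·+1^-4 = +1.
(a,b)_13: α=4, u≡1; β=2, v≡8 (mod 13); (1|13)=+1, (8|13)=-1; sign (−1)^0·+1^2·-1^4 = +1.
(a,b)_∞: sgn(43)=+, sgn(-2620585)=−, so +1.
(a,b)_5: α=6, u≡2; β=3, v≡3 (mod 5); (2|5)=-1, (3|5)=-1; sign (−1)^0·-1^3·-1^6 = -1.
(a,b)_43: α=3, u≡1; β=2, v≡2 (mod 43); (1|43)=+1, (2|43)=-1; sign (−1)^0·+1^2·-1^3 = -1.
|Ram(43, -2620585)| = 6, even; anisotropic at {2, 5, 11, 29, 31, 43}.

[2, 5, 11, 29, 31, 43]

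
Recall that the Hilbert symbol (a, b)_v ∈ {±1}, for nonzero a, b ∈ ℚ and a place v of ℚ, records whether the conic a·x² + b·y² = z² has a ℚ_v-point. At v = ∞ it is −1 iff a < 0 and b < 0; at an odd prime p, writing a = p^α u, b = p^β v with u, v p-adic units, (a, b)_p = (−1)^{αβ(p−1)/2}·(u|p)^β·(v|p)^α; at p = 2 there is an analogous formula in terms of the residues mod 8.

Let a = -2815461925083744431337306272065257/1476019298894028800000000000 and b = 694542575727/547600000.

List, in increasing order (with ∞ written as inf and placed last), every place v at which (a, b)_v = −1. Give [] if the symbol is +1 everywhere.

[5, 7, 11, 17]

(a, b) ≡ (-165, 39270) mod (ℚ^×)²; places V = {2, 3, 5, 7, 11, 13, 17, 31, 37, 53, ∞}.
(a,b)_17: α=2, u≡11; β=1, v≡1 (mod 17); (11|17)=-1, (1|17)=+1; sign (−1)^0·-1^1·+1^2 = -1.
(a,b)_31: α=6, u≡26; β=2, v≡15 (mod 31); (26|31)=-1, (15|31)=-1; sign (−1)^0·-1^2·-1^6 = +1.
(a,b)_37: α=-6, u≡32; β=-2, v≡18 (mod 37); (32|37)=-1, (18|37)=-1; sign (−1)^0·-1^-2·-1^-6 = +1.
(a,b)_13: α=6, u≡10; β=2, v≡10 (mod 13); (10|13)=+1, (10|13)=+1; sign (−1)^0·+1^2·+1^6 = +1.
(a,b)_53: α=-2, u≡44; β=0, v≡35 (mod 53); (44|53)=+1, (35|53)=-1; sign (−1)^0·+1^0·-1^-2 = +1.
(a,b)_2: α=-22, β=-7; u≡3, v≡3 (mod 8); ε(u)ε(v)=1·1, αω(v)=-22·1, βω(u)=-7·1; sum ≡ 0  ⇒  +1.
(a,b)_3: α=9, u≡2; β=3, v≡1 (mod 3); (2|3)=-1, (1|3)=+1; sign (−1)^1·-1^3·+1^9 = +1.
(a,b)_∞: sgn(-165)=−, sgn(39270)=+, so +1.
(a,b)_7: α=2, u≡6; β=1, v≡5 (mod 7); (6|7)=-1, (5|7)=-1; sign (−1)^0·-1^1·-1^2 = -1.
(a,b)_11: α=9, u≡2; β=3, v≡8 (mod 11); (2|11)=-1, (8|11)=-1; sign (−1)^1·-1^3·-1^9 = -1.
(a,b)_5: α=-11, u≡2; β=-5, v≡1 (mod 5); (2|5)=-1, (1|5)=+1; sign (−1)^0·-1^-5·+1^-11 = -1.
Ram(-165, 39270) = {5, 7, 11, 17}; no ℚ_5-point on the conic.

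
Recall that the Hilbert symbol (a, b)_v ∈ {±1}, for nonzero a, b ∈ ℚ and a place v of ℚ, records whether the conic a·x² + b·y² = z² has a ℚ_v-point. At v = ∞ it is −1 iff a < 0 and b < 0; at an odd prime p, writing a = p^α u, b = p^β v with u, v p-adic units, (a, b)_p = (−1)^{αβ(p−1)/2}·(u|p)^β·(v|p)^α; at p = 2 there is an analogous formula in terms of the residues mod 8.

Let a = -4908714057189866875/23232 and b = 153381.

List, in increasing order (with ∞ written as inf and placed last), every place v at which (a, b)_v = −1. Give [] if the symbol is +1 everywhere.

Mod squares: a ≡ -24969, b ≡ 153381. Check v ∈ {∞, 2, 3, 5, 7, 11, 19, 29, 41, 43}.
v=5: a=5^4·(≡4), b=5^0·(≡1) mod 5; (4|5)=+1, (1|5)=+1; (−1)^{4·0·2}·(+1)^0·(+1)^4 = +1.
v=2: v_2(a)=-6, v_2(b)=0; units ≡ 7, 5 (mod 8); ε·ε+αω+βω = 1·0+-6·1+0·0 ≡ 0  ⇒  (a,b)_2 = +1.
v=43: a=43^2·(≡6), b=43^1·(≡41) mod 43; (6|43)=+1, (41|43)=+1; (−1)^{2·1·21}·(+1)^1·(+1)^2 = +1.
v=29: a=29^3·(≡6), b=29^1·(≡11) mod 29; (6|29)=+1, (11|29)=-1; (−1)^{3·1·14}·(+1)^1·(-1)^3 = -1.
v=∞: -24969 < 0 and 153381 > 0  ⇒  (a,b)_∞ = +1.
v=11: a=11^-2·(≡1), b=11^0·(≡8) mod 11; (1|11)=+1, (8|11)=-1; (−1)^{-2·0·5}·(+1)^0·(-1)^-2 = +1.
v=3: a=3^-1·(≡2), b=3^1·(≡1) mod 3; (2|3)=-1, (1|3)=+1; (−1)^{-1·1·1}·(-1)^1·(+1)^-1 = +1.
v=19: a=19^2·(≡6), b=19^0·(≡13) mod 19; (6|19)=+1, (13|19)=-1; (−1)^{2·0·9}·(+1)^0·(-1)^2 = +1.
v=7: a=7^1·(≡6), b=7^0·(≡4) mod 7; (6|7)=-1, (4|7)=+1; (−1)^{1·0·3}·(-1)^0·(+1)^1 = +1.
v=41: a=41^3·(≡35), b=41^1·(≡10) mod 41; (35|41)=-1, (10|41)=+1; (−1)^{3·1·20}·(-1)^1·(+1)^3 = -1.
|Ram(-24969, 153381)| = 2, even; anisotropic at {29, 41}.

[29, 41]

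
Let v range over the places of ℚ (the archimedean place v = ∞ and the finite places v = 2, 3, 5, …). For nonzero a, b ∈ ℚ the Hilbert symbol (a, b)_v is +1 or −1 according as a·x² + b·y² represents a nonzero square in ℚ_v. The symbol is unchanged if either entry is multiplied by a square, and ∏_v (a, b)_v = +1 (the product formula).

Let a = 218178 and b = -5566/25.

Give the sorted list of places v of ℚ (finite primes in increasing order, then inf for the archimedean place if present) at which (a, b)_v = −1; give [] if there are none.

[17, 23]

Mod squares: a ≡ 24242, b ≡ -46. Check v ∈ {∞, 2, 3, 5, 11, 17, 23, 31}.
v=23: a=23^1·(≡10), b=23^1·(≡17) mod 23; (10|23)=-1, (17|23)=-1; (−1)^{1·1·11}·(-1)^1·(-1)^1 = -1.
v=3: a=3^2·(≡2), b=3^0·(≡2) mod 3; (2|3)=-1, (2|3)=-1; (−1)^{2·0·1}·(-1)^0·(-1)^2 = +1.
v=5: a=5^0·(≡3), b=5^-2·(≡4) mod 5; (3|5)=-1, (4|5)=+1; (−1)^{0·-2·2}·(-1)^-2·(+1)^0 = +1.
v=∞: 24242 > 0 and -46 < 0  ⇒  (a,b)_∞ = +1.
v=31: a=31^1·(≡1), b=31^0·(≡8) mod 31; (1|31)=+1, (8|31)=+1; (−1)^{1·0·15}·(+1)^0·(+1)^1 = +1.
v=11: a=11^0·(≡4), b=11^2·(≡3) mod 11; (4|11)=+1, (3|11)=+1; (−1)^{0·2·5}·(+1)^2·(+1)^0 = +1.
v=2: v_2(a)=1, v_2(b)=1; units ≡ 1, 1 (mod 8); ε·ε+αω+βω = 0·0+1·0+1·0 ≡ 0  ⇒  (a,b)_2 = +1.
v=17: a=17^1·(≡16), b=17^0·(≡14) mod 17; (16|17)=+1, (14|17)=-1; (−1)^{1·0·8}·(+1)^0·(-1)^1 = -1.
(24242, -46 / ℚ) ramifies at {17, 23}: a division algebra.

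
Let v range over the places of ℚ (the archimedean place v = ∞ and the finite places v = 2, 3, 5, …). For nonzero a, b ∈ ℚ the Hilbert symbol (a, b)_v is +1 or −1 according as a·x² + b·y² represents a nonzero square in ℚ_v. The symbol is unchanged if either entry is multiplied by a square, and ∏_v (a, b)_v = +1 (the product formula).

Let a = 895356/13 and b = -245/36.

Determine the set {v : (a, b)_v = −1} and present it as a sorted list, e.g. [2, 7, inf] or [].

(a, b) ≡ (323323, -5) mod (ℚ^×)²; places V = {2, 3, 5, 7, 11, 13, 17, 19, ∞}.
(a,b)_∞: sgn(323323)=+, sgn(-5)=−, so +1.
(a,b)_3: α=2, u≡1; β=-2, v≡1 (mod 3); (1|3)=+1, (1|3)=+1; sign (−1)^0·+1^-2·+1^2 = +1.
(a,b)_2: α=2, β=-2; u≡3, v≡3 (mod 8); ε(u)ε(v)=1·1, αω(v)=2·1, βω(u)=-2·1; sum ≡ 1  ⇒  -1.
(a,b)_5: α=0, u≡2; β=1, v≡1 (mod 5); (2|5)=-1, (1|5)=+1; sign (−1)^0·-1^1·+1^0 = -1.
(a,b)_17: α=1, u≡8; β=0, v≡5 (mod 17); (8|17)=+1, (5|17)=-1; sign (−1)^0·+1^0·-1^1 = -1.
(a,b)_13: α=-1, u≡7; β=0, v≡8 (mod 13); (7|13)=-1, (8|13)=-1; sign (−1)^0·-1^0·-1^-1 = -1.
(a,b)_11: α=1, u≡9; β=0, v≡10 (mod 11); (9|11)=+1, (10|11)=-1; sign (−1)^0·+1^0·-1^1 = -1.
(a,b)_19: α=1, u≡12; β=0, v≡18 (mod 19); (12|19)=-1, (18|19)=-1; sign (−1)^0·-1^0·-1^1 = -1.
(a,b)_7: α=1, u≡3; β=2, v≡2 (mod 7); (3|7)=-1, (2|7)=+1; sign (−1)^0·-1^2·+1^1 = +1.
Ram(323323, -5) = {2, 5, 11, 13, 17, 19}; no ℚ_2-point on the conic.

[2, 5, 11, 13, 17, 19]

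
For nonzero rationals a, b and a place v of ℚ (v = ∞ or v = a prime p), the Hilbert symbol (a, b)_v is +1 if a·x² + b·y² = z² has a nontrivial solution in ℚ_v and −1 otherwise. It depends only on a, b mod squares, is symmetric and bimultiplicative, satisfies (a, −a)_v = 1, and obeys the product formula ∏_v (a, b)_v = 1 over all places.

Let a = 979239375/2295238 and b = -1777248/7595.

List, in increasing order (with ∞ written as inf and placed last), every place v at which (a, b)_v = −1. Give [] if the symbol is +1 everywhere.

[2, 3, 11, 23]

Mod squares: a ≡ 506, b ≡ -15810. Check v ∈ {∞, 2, 3, 5, 7, 11, 17, 19, 23, 29, 31}.
v=7: a=7^0·(≡2), b=7^-2·(≡3) mod 7; (2|7)=+1, (3|7)=-1; (−1)^{0·-2·3}·(+1)^-2·(-1)^0 = +1.
v=∞: 506 > 0 and -15810 < 0  ⇒  (a,b)_∞ = +1.
v=5: a=5^4·(≡1), b=5^-1·(≡3) mod 5; (1|5)=+1, (3|5)=-1; (−1)^{4·-1·2}·(+1)^-1·(-1)^4 = +1.
v=2: v_2(a)=-1, v_2(b)=5; units ≡ 5, 7 (mod 8); ε·ε+αω+βω = 0·1+-1·0+5·1 ≡ 1  ⇒  (a,b)_2 = -1.
v=11: a=11^-1·(≡7), b=11^2·(≡6) mod 11; (7|11)=-1, (6|11)=-1; (−1)^{-1·2·5}·(-1)^2·(-1)^-1 = -1.
v=19: a=19^-2·(≡15), b=19^0·(≡9) mod 19; (15|19)=-1, (9|19)=+1; (−1)^{-2·0·9}·(-1)^0·(+1)^-2 = +1.
v=17: a=17^-2·(≡1), b=17^1·(≡7) mod 17; (1|17)=+1, (7|17)=-1; (−1)^{-2·1·8}·(+1)^1·(-1)^-2 = +1.
v=29: a=29^2·(≡28), b=29^0·(≡4) mod 29; (28|29)=+1, (4|29)=+1; (−1)^{2·0·14}·(+1)^0·(+1)^2 = +1.
v=23: a=23^1·(≡20), b=23^0·(≡20) mod 23; (20|23)=-1, (20|23)=-1; (−1)^{1·0·11}·(-1)^0·(-1)^1 = -1.
v=31: a=31^0·(≡1), b=31^-1·(≡6) mod 31; (1|31)=+1, (6|31)=-1; (−1)^{0·-1·15}·(+1)^-1·(-1)^0 = +1.
v=3: a=3^4·(≡2), b=3^3·(≡1) mod 3; (2|3)=-1, (1|3)=+1; (−1)^{4·3·1}·(-1)^3·(+1)^4 = -1.
|Ram(506, -15810)| = 4, even; anisotropic at {2, 3, 11, 23}.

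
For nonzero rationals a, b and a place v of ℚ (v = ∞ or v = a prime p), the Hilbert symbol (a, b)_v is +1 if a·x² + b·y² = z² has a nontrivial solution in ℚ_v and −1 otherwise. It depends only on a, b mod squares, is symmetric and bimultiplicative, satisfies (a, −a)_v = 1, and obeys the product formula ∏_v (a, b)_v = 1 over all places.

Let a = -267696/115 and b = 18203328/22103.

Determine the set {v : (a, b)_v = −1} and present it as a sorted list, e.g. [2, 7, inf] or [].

[11, 17]

(a, b) ≡ (-1265, 4301) mod (ℚ^×)²; places V = {2, 3, 5, 11, 13, 17, 23, 31, ∞}.
(a,b)_31: α=0, u≡15; β=-2, v≡15 (mod 31); (15|31)=-1, (15|31)=-1; sign (−1)^0·-1^-2·-1^0 = +1.
(a,b)_17: α=0, u≡12; β=1, v≡13 (mod 17); (12|17)=-1, (13|17)=+1; sign (−1)^0·-1^1·+1^0 = -1.
(a,b)_13: α=2, u≡12; β=2, v≡11 (mod 13); (12|13)=+1, (11|13)=-1; sign (−1)^0·+1^2·-1^2 = +1.
(a,b)_∞: sgn(-1265)=−, sgn(4301)=+, so +1.
(a,b)_11: α=1, u≡8; β=1, v≡2 (mod 11); (8|11)=-1, (2|11)=-1; sign (−1)^1·-1^1·-1^1 = -1.
(a,b)_2: α=4, β=6; u≡7, v≡5 (mod 8); ε(u)ε(v)=1·0, αω(v)=4·1, βω(u)=6·0; sum ≡ 0  ⇒  +1.
(a,b)_5: α=-1, u≡3; β=0, v≡1 (mod 5); (3|5)=-1, (1|5)=+1; sign (−1)^0·-1^0·+1^-1 = +1.
(a,b)_23: α=-1, u≡14; β=-1, v≡9 (mod 23); (14|23)=-1, (9|23)=+1; sign (−1)^1·-1^-1·+1^-1 = +1.
(a,b)_3: α=2, u≡1; β=2, v≡2 (mod 3); (1|3)=+1, (2|3)=-1; sign (−1)^0·+1^2·-1^2 = +1.
|Ram(-1265, 4301)| = 2, even; anisotropic at {11, 17}.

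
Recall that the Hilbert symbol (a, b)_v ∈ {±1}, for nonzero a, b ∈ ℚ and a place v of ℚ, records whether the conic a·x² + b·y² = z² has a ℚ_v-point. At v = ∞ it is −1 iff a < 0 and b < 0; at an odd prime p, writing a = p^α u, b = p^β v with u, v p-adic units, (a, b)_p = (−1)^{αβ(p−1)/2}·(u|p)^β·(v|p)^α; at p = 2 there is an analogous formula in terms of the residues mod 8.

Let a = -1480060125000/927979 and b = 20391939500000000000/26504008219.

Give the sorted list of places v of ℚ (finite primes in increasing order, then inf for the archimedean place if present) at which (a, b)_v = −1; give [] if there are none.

Mod squares: a ≡ -38, b ≡ 1178. Check v ∈ {∞, 2, 3, 5, 13, 17, 19, 31, 37}.
v=31: a=31^2·(≡29), b=31^3·(≡5) mod 31; (29|31)=-1, (5|31)=+1; (−1)^{2·3·15}·(-1)^3·(+1)^2 = -1.
v=17: a=17^-2·(≡1), b=17^-2·(≡12) mod 17; (1|17)=+1, (12|17)=-1; (−1)^{-2·-2·8}·(+1)^-2·(-1)^-2 = +1.
v=2: v_2(a)=3, v_2(b)=11; units ≡ 5, 5 (mod 8); ε·ε+αω+βω = 0·0+3·1+11·1 ≡ 0  ⇒  (a,b)_2 = +1.
v=37: a=37^2·(≡30), b=37^2·(≡35) mod 37; (30|37)=+1, (35|37)=-1; (−1)^{2·2·18}·(+1)^2·(-1)^2 = +1.
v=3: a=3^2·(≡1), b=3^0·(≡2) mod 3; (1|3)=+1, (2|3)=-1; (−1)^{2·0·1}·(+1)^0·(-1)^2 = +1.
v=19: a=19^-1·(≡9), b=19^-1·(≡1) mod 19; (9|19)=+1, (1|19)=+1; (−1)^{-1·-1·9}·(+1)^-1·(+1)^-1 = -1.
v=∞: -38 < 0 and 1178 > 0  ⇒  (a,b)_∞ = +1.
v=13: a=13^-2·(≡10), b=13^-6·(≡11) mod 13; (10|13)=+1, (11|13)=-1; (−1)^{-2·-6·6}·(+1)^-6·(-1)^-2 = +1.
v=5: a=5^6·(≡3), b=5^12·(≡3) mod 5; (3|5)=-1, (3|5)=-1; (−1)^{6·12·2}·(-1)^12·(-1)^6 = +1.
Ram(-38, 1178) = {19, 31}; no ℚ_19-point on the conic.

[19, 31]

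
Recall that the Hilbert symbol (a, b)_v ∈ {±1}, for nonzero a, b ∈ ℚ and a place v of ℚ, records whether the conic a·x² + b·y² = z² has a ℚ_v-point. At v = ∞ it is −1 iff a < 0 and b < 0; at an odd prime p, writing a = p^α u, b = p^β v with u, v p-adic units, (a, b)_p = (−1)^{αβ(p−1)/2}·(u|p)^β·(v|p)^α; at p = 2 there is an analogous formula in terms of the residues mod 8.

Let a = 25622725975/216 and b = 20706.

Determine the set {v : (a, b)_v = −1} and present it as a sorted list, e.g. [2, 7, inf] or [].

(a, b) ≡ (149226, 20706) mod (ℚ^×)²; places V = {2, 3, 5, 7, 11, 17, 19, 29, ∞}.
(a,b)_∞: sgn(149226)=+, sgn(20706)=+, so +1.
(a,b)_7: α=3, u≡5; β=1, v≡4 (mod 7); (5|7)=-1, (4|7)=+1; sign (−1)^1·-1^1·+1^3 = +1.
(a,b)_11: α=1, u≡3; β=0, v≡4 (mod 11); (3|11)=+1, (4|11)=+1; sign (−1)^0·+1^0·+1^1 = +1.
(a,b)_17: α=1, u≡12; β=1, v≡11 (mod 17); (12|17)=-1, (11|17)=-1; sign (−1)^0·-1^1·-1^1 = +1.
(a,b)_2: α=-3, β=1; u≡5, v≡1 (mod 8); ε(u)ε(v)=0·0, αω(v)=-3·0, βω(u)=1·1; sum ≡ 1  ⇒  -1.
(a,b)_3: α=-3, u≡2; β=1, v≡2 (mod 3); (2|3)=-1, (2|3)=-1; sign (−1)^1·-1^1·-1^-3 = -1.
(a,b)_5: α=2, u≡4; β=0, v≡1 (mod 5); (4|5)=+1, (1|5)=+1; sign (−1)^0·+1^0·+1^2 = +1.
(a,b)_19: α=1, u≡17; β=0, v≡15 (mod 19); (17|19)=+1, (15|19)=-1; sign (−1)^0·+1^0·-1^1 = -1.
(a,b)_29: α=2, u≡3; β=1, v≡18 (mod 29); (3|29)=-1, (18|29)=-1; sign (−1)^0·-1^1·-1^2 = -1.
|Ram(149226, 20706)| = 4, even; anisotropic at {2, 3, 19, 29}.

[2, 3, 19, 29]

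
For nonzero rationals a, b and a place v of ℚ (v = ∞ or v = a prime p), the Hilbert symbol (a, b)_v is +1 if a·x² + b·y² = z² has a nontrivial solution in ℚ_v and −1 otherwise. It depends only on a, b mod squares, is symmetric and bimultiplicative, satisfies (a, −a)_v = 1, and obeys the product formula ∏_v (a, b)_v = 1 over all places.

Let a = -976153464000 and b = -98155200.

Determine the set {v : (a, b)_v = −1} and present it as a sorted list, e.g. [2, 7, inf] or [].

[3, 5, 17, inf]

Mod squares: a ≡ -3315, b ≡ -3. Check v ∈ {∞, 2, 3, 5, 11, 13, 17}.
v=2: v_2(a)=6, v_2(b)=6; units ≡ 5, 5 (mod 8); ε·ε+αω+βω = 0·0+6·1+6·1 ≡ 0  ⇒  (a,b)_2 = +1.
v=13: a=13^3·(≡11), b=13^2·(≡1) mod 13; (11|13)=-1, (1|13)=+1; (−1)^{3·2·6}·(-1)^2·(+1)^3 = +1.
v=17: a=17^1·(≡16), b=17^0·(≡12) mod 17; (16|17)=+1, (12|17)=-1; (−1)^{1·0·8}·(+1)^0·(-1)^1 = -1.
v=11: a=11^2·(≡6), b=11^2·(≡6) mod 11; (6|11)=-1, (6|11)=-1; (−1)^{2·2·5}·(-1)^2·(-1)^2 = +1.
v=∞: -3315 < 0 and -3 < 0  ⇒  (a,b)_∞ = -1.
v=3: a=3^3·(≡2), b=3^1·(≡2) mod 3; (2|3)=-1, (2|3)=-1; (−1)^{3·1·1}·(-1)^1·(-1)^3 = -1.
v=5: a=5^3·(≡3), b=5^2·(≡2) mod 5; (3|5)=-1, (2|5)=-1; (−1)^{3·2·2}·(-1)^2·(-1)^3 = -1.
|Ram(-3315, -3)| = 4, even; anisotropic at {3, 5, 17, ∞}.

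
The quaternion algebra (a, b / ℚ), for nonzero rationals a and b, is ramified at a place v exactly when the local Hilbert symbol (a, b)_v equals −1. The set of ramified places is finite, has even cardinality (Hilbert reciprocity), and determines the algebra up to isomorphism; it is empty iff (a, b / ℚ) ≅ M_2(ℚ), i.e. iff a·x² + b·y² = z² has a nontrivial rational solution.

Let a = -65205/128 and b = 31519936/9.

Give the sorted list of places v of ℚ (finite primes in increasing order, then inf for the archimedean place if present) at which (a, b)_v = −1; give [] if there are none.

(a, b) ≡ (-1610, 19) mod (ℚ^×)²; places V = {2, 3, 5, 7, 19, 23, ∞}.
(a,b)_7: α=1, u≡1; β=2, v≡3 (mod 7); (1|7)=+1, (3|7)=-1; sign (−1)^0·+1^2·-1^1 = -1.
(a,b)_3: α=4, u≡1; β=-2, v≡1 (mod 3); (1|3)=+1, (1|3)=+1; sign (−1)^0·+1^-2·+1^4 = +1.
(a,b)_23: α=1, u≡19; β=2, v≡22 (mod 23); (19|23)=-1, (22|23)=-1; sign (−1)^0·-1^2·-1^1 = -1.
(a,b)_19: α=0, u≡7; β=1, v≡6 (mod 19); (7|19)=+1, (6|19)=+1; sign (−1)^0·+1^1·+1^0 = +1.
(a,b)_5: α=1, u≡3; β=0, v≡4 (mod 5); (3|5)=-1, (4|5)=+1; sign (−1)^0·-1^0·+1^1 = +1.
(a,b)_2: α=-7, β=6; u≡3, v≡3 (mod 8); ε(u)ε(v)=1·1, αω(v)=-7·1, βω(u)=6·1; sum ≡ 0  ⇒  +1.
(a,b)_∞: sgn(-1610)=−, sgn(19)=+, so +1.
Ram(-1610, 19) = {7, 23}; no ℚ_7-point on the conic.

[7, 23]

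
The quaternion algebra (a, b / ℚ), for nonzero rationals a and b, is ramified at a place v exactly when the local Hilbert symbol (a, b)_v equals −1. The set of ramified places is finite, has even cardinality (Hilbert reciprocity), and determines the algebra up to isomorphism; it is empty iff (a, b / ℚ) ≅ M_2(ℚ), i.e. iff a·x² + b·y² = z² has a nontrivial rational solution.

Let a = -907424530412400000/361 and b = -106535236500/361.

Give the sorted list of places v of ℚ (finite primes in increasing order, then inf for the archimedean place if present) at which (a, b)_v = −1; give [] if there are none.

[2, 7, 11, inf]

Mod squares: a ≡ -2310, b ≡ -165. Check v ∈ {∞, 2, 3, 5, 7, 11, 13, 19}.
v=13: a=13^2·(≡3), b=13^0·(≡10) mod 13; (3|13)=+1, (10|13)=+1; (−1)^{2·0·6}·(+1)^0·(+1)^2 = +1.
v=∞: -2310 < 0 and -165 < 0  ⇒  (a,b)_∞ = -1.
v=5: a=5^5·(≡2), b=5^3·(≡3) mod 5; (2|5)=-1, (3|5)=-1; (−1)^{5·3·2}·(-1)^3·(-1)^5 = +1.
v=19: a=19^-2·(≡12), b=19^-2·(≡9) mod 19; (12|19)=-1, (9|19)=+1; (−1)^{-2·-2·9}·(-1)^-2·(+1)^-2 = +1.
v=11: a=11^5·(≡6), b=11^5·(≡2) mod 11; (6|11)=-1, (2|11)=-1; (−1)^{5·5·5}·(-1)^5·(-1)^5 = -1.
v=3: a=3^5·(≡1), b=3^3·(≡2) mod 3; (1|3)=+1, (2|3)=-1; (−1)^{5·3·1}·(+1)^3·(-1)^5 = +1.
v=2: v_2(a)=7, v_2(b)=2; units ≡ 5, 3 (mod 8); ε·ε+αω+βω = 0·1+7·1+2·1 ≡ 1  ⇒  (a,b)_2 = -1.
v=7: a=7^3·(≡6), b=7^2·(≡5) mod 7; (6|7)=-1, (5|7)=-1; (−1)^{3·2·3}·(-1)^2·(-1)^3 = -1.
|Ram(-2310, -165)| = 4, even; anisotropic at {2, 7, 11, ∞}.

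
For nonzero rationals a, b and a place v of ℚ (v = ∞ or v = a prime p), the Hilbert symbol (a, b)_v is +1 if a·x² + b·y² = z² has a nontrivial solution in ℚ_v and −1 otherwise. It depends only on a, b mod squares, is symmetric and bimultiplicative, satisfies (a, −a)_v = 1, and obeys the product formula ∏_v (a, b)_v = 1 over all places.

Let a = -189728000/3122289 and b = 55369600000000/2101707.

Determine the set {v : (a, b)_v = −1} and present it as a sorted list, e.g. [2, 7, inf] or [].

[2, 5, 11, 13]

Mod squares: a ≡ -5, b ≡ 858. Check v ∈ {∞, 2, 3, 5, 7, 11, 13, 19, 31}.
v=7: a=7^2·(≡4), b=7^0·(≡1) mod 7; (4|7)=+1, (1|7)=+1; (−1)^{2·0·3}·(+1)^0·(+1)^2 = +1.
v=2: v_2(a)=8, v_2(b)=13; units ≡ 3, 5 (mod 8); ε·ε+αω+βω = 1·0+8·1+13·1 ≡ 1  ⇒  (a,b)_2 = -1.
v=19: a=19^-2·(≡18), b=19^0·(≡14) mod 19; (18|19)=-1, (14|19)=-1; (−1)^{-2·0·9}·(-1)^0·(-1)^-2 = +1.
v=3: a=3^-2·(≡1), b=3^-7·(≡1) mod 3; (1|3)=+1, (1|3)=+1; (−1)^{-2·-7·1}·(+1)^-7·(+1)^-2 = +1.
v=∞: -5 < 0 and 858 > 0  ⇒  (a,b)_∞ = +1.
v=5: a=5^3·(≡4), b=5^8·(≡3) mod 5; (4|5)=+1, (3|5)=-1; (−1)^{3·8·2}·(+1)^8·(-1)^3 = -1.
v=31: a=31^-2·(≡21), b=31^-2·(≡26) mod 31; (21|31)=-1, (26|31)=-1; (−1)^{-2·-2·15}·(-1)^-2·(-1)^-2 = +1.
v=11: a=11^2·(≡10), b=11^3·(≡3) mod 11; (10|11)=-1, (3|11)=+1; (−1)^{2·3·5}·(-1)^3·(+1)^2 = -1.
v=13: a=13^0·(≡6), b=13^1·(≡1) mod 13; (6|13)=-1, (1|13)=+1; (−1)^{0·1·6}·(-1)^1·(+1)^0 = -1.
|Ram(-5, 858)| = 4, even; anisotropic at {2, 5, 11, 13}.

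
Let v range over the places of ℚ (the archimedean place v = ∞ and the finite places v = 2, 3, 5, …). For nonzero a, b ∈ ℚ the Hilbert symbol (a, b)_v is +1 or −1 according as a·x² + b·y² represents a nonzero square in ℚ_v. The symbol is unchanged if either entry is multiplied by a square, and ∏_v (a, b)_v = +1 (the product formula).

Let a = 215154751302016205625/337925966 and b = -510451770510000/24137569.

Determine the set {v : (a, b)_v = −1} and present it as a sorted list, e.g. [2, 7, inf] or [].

[2, 7]

(a, b) ≡ (14, -11) mod (ℚ^×)²; places V = {2, 3, 5, 7, 11, 17, 29, ∞}.
(a,b)_5: α=4, u≡4; β=4, v≡1 (mod 5); (4|5)=+1, (1|5)=+1; sign (−1)^0·+1^4·+1^4 = +1.
(a,b)_2: α=-1, β=4; u≡7, v≡5 (mod 8); ε(u)ε(v)=1·0, αω(v)=-1·1, βω(u)=4·0; sum ≡ 1  ⇒  -1.
(a,b)_7: α=-1, u≡4; β=0, v≡3 (mod 7); (4|7)=+1, (3|7)=-1; sign (−1)^0·+1^0·-1^-1 = -1.
(a,b)_∞: sgn(14)=+, sgn(-11)=−, so +1.
(a,b)_3: α=14, u≡2; β=8, v≡1 (mod 3); (2|3)=-1, (1|3)=+1; sign (−1)^0·-1^8·+1^14 = +1.
(a,b)_17: α=-6, u≡5; β=-6, v≡11 (mod 17); (5|17)=-1, (11|17)=-1; sign (−1)^0·-1^-6·-1^-6 = +1.
(a,b)_29: α=6, u≡14; β=4, v≡21 (mod 29); (14|29)=-1, (21|29)=-1; sign (−1)^0·-1^4·-1^6 = +1.
(a,b)_11: α=2, u≡3; β=1, v≡8 (mod 11); (3|11)=+1, (8|11)=-1; sign (−1)^0·+1^1·-1^2 = +1.
Ram(14, -11) = {2, 7}; no ℚ_2-point on the conic.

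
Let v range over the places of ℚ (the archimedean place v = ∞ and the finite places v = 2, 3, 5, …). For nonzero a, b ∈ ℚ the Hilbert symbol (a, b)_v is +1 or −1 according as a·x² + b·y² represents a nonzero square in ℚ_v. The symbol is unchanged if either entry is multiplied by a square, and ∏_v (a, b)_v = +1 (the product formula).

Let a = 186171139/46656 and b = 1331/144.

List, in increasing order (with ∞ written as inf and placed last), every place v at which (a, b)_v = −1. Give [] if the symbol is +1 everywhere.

[2, 11]

Mod squares: a ≡ 77539, b ≡ 11. Check v ∈ {∞, 2, 3, 7, 11, 19, 53}.
v=3: a=3^-6·(≡1), b=3^-2·(≡2) mod 3; (1|3)=+1, (2|3)=-1; (−1)^{-6·-2·1}·(+1)^-2·(-1)^-6 = +1.
v=53: a=53^1·(≡32), b=53^0·(≡42) mod 53; (32|53)=-1, (42|53)=+1; (−1)^{1·0·26}·(-1)^0·(+1)^1 = +1.
v=∞: 77539 > 0 and 11 > 0  ⇒  (a,b)_∞ = +1.
v=19: a=19^1·(≡13), b=19^0·(≡7) mod 19; (13|19)=-1, (7|19)=+1; (−1)^{1·0·9}·(-1)^0·(+1)^1 = +1.
v=2: v_2(a)=-6, v_2(b)=-4; units ≡ 3, 3 (mod 8); ε·ε+αω+βω = 1·1+-6·1+-4·1 ≡ 1  ⇒  (a,b)_2 = -1.
v=7: a=7^5·(≡3), b=7^0·(≡2) mod 7; (3|7)=-1, (2|7)=+1; (−1)^{5·0·3}·(-1)^0·(+1)^5 = +1.
v=11: a=11^1·(≡1), b=11^3·(≡1) mod 11; (1|11)=+1, (1|11)=+1; (−1)^{1·3·5}·(+1)^3·(+1)^1 = -1.
Ram(77539, 11) = {2, 11}; no ℚ_2-point on the conic.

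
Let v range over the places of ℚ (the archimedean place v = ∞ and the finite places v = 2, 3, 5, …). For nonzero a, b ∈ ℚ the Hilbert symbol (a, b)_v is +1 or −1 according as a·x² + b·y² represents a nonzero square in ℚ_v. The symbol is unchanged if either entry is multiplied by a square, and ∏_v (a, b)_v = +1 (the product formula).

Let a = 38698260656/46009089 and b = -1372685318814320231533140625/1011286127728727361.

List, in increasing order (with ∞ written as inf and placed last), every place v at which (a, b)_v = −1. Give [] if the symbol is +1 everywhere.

(a, b) ≡ (11891, -1081) mod (ℚ^×)²; places V = {2, 3, 5, 7, 11, 17, 19, 23, 41, 47, ∞}.
(a,b)_5: α=0, u≡4; β=6, v≡4 (mod 5); (4|5)=+1, (4|5)=+1; sign (−1)^0·+1^6·+1^0 = +1.
(a,b)_3: α=-2, u≡2; β=-8, v≡2 (mod 3); (2|3)=-1, (2|3)=-1; sign (−1)^0·-1^-8·-1^-2 = +1.
(a,b)_23: α=1, u≡22; β=3, v≡22 (mod 23); (22|23)=-1, (22|23)=-1; sign (−1)^1·-1^3·-1^1 = -1.
(a,b)_2: α=4, β=0; u≡3, v≡7 (mod 8); ε(u)ε(v)=1·1, αω(v)=4·0, βω(u)=0·1; sum ≡ 1  ⇒  -1.
(a,b)_19: α=-2, u≡1; β=-4, v≡3 (mod 19); (1|19)=+1, (3|19)=-1; sign (−1)^0·+1^-4·-1^-2 = +1.
(a,b)_47: α=1, u≡9; β=3, v≡36 (mod 47); (9|47)=+1, (36|47)=+1; sign (−1)^1·+1^3·+1^1 = -1.
(a,b)_17: α=-2, u≡9; β=-6, v≡11 (mod 17); (9|17)=+1, (11|17)=-1; sign (−1)^0·+1^-6·-1^-2 = +1.
(a,b)_41: α=2, u≡8; β=6, v≡11 (mod 41); (8|41)=+1, (11|41)=-1; sign (−1)^0·+1^6·-1^2 = +1.
(a,b)_∞: sgn(11891)=+, sgn(-1081)=−, so +1.
(a,b)_7: α=-2, u≡3; β=-2, v≡1 (mod 7); (3|7)=-1, (1|7)=+1; sign (−1)^0·-1^-2·+1^-2 = +1.
(a,b)_11: α=3, u≡5; β=4, v≡7 (mod 11); (5|11)=+1, (7|11)=-1; sign (−1)^0·+1^4·-1^3 = -1.
(11891, -1081 / ℚ) ramifies at {2, 11, 23, 47}: a division algebra.

[2, 11, 23, 47]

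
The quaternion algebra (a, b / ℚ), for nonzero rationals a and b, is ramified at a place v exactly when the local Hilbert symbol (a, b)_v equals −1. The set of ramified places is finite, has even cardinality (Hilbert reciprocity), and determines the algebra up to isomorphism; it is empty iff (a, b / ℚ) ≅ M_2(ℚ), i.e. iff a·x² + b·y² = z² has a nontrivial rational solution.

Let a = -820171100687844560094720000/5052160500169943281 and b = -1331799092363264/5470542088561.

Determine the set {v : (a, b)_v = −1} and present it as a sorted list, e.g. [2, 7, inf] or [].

[17, inf]

(a, b) ≡ (-7, -629) mod (ℚ^×)²; places V = {2, 3, 5, 7, 11, 17, 19, 29, 31, 37, ∞}.
(a,b)_11: α=-2, u≡1; β=-2, v≡3 (mod 11); (1|11)=+1, (3|11)=+1; sign (−1)^0·+1^-2·+1^-2 = +1.
(a,b)_7: α=5, u≡3; β=4, v≡1 (mod 7); (3|7)=-1, (1|7)=+1; sign (−1)^0·-1^4·+1^5 = +1.
(a,b)_17: α=2, u≡11; β=1, v≡10 (mod 17); (11|17)=-1, (10|17)=-1; sign (−1)^0·-1^1·-1^2 = -1.
(a,b)_19: α=-6, u≡3; β=-6, v≡5 (mod 19); (3|19)=-1, (5|19)=+1; sign (−1)^0·-1^-6·+1^-6 = +1.
(a,b)_5: α=4, u≡3; β=0, v≡1 (mod 5); (3|5)=-1, (1|5)=+1; sign (−1)^0·-1^0·+1^4 = +1.
(a,b)_3: α=4, u≡2; β=0, v≡1 (mod 3); (2|3)=-1, (1|3)=+1; sign (−1)^0·-1^0·+1^4 = +1.
(a,b)_2: α=12, β=20; u≡1, v≡3 (mod 8); ε(u)ε(v)=0·1, αω(v)=12·1, βω(u)=20·0; sum ≡ 0  ⇒  +1.
(a,b)_37: α=2, u≡21; β=1, v≡19 (mod 37); (21|37)=+1, (19|37)=-1; sign (−1)^0·+1^1·-1^2 = +1.
(a,b)_31: α=-6, u≡26; β=-2, v≡22 (mod 31); (26|31)=-1, (22|31)=-1; sign (−1)^0·-1^-2·-1^-6 = +1.
(a,b)_∞: sgn(-7)=−, sgn(-629)=−, so -1.
(a,b)_29: α=6, u≡23; β=2, v≡1 (mod 29); (23|29)=+1, (1|29)=+1; sign (−1)^0·+1^2·+1^6 = +1.
Ram(-7, -629) = {17, ∞}; no ℚ_17-point on the conic.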